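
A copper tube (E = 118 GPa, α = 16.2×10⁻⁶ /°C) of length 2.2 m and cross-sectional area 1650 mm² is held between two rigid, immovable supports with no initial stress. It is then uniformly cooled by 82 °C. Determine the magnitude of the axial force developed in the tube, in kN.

P ≈ 259 kN (tensile)

Full restraint means ε = 0, so the stress is σ = EαΔT = 118×10³ × 16.2×10⁻⁶ × 82 = 156.8 MPa.
Axial force P = σA = 156.8 × 1650 = 258600 N = 258.6 kN, tensile.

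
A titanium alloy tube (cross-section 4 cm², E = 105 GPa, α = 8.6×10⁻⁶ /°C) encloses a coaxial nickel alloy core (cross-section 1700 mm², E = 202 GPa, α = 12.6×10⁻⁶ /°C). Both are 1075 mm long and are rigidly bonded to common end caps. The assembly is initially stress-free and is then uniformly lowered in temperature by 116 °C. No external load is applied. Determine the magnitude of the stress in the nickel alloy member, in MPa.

Both members must finish at the same length. With the larger α, the nickel alloy tends to over-contract; the plates restrain it, putting the nickel alloy in tension and the titanium alloy in compression. With no external load the two internal forces are equal and opposite, magnitude P.
Compatibility of the two members (thermal + elastic change equal): (α₁ − α₂)ΔT = P·[1/(A₁E₁) + 1/(A₂E₂)].
|α₁ − α₂|·ΔT = 4×10⁻⁶ × 116 = 0.000464.
1/(A₁E₁) + 1/(A₂E₂) = 1/(400×105×10³) + 1/(1700×202×10³) = 2.672×10⁻⁸ N⁻¹.
P = 0.000464 / 2.672×10⁻⁸ = 17360 N = 17.36 kN.
σ_{nickel alloy} = P/A₂ = 17360/1700 = 10.21 MPa, tensile.

σ ≈ 10.2 MPa (tensile)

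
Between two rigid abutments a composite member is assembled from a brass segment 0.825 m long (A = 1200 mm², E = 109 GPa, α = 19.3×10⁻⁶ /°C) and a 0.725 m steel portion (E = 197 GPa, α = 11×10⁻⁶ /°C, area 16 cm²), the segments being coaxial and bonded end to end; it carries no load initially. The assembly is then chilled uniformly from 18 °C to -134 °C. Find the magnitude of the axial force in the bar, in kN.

Free thermal contraction of the whole bar: Σ αᵢΔT Lᵢ = 19.3×10⁻⁶×152×825 + 11×10⁻⁶×152×725 = 3.632 mm.
Since the ends are fixed, an axial force P builds up, equal in every segment, with P · Σ Lᵢ/(AᵢEᵢ) = δ_free.
Σ Lᵢ/(AᵢEᵢ) = 825/(1200×109×10³) + 725/(1600×197×10³) = 8.607×10⁻⁶ mm/N.
P = 3.632 / 8.607×10⁻⁶ = 422000 N = 422 kN, tensile.

P ≈ 422 kN (tensile)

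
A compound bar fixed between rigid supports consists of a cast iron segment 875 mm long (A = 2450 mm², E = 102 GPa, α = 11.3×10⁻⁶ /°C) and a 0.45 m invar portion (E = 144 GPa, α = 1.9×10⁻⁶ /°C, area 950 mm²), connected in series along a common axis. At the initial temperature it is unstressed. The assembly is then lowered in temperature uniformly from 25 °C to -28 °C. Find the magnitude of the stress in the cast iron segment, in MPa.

Free thermal contraction of the whole bar: Σ αᵢΔT Lᵢ = 11.3×10⁻⁶×53×875 + 1.9×10⁻⁶×53×450 = 0.5694 mm.
Since the ends are fixed, an axial force P builds up, equal in every segment, with P · Σ Lᵢ/(AᵢEᵢ) = δ_free.
The series flexibility is Σ Lᵢ/(AᵢEᵢ) = 875/(2450×102×10³) + 450/(950×144×10³) = 6.791×10⁻⁶ mm/N.
P = 0.5694 / 6.791×10⁻⁶ = 83840 N = 83.84 kN, tensile.
σ_{cast iron} = P / A = 83840 / 2450 = 34.22 MPa.

σ ≈ 34.2 MPa (tensile)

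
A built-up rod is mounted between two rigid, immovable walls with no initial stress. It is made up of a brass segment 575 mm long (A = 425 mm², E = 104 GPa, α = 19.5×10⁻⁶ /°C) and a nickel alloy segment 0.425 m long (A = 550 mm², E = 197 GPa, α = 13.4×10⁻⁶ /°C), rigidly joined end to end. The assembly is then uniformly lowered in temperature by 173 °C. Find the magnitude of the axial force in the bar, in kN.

P ≈ 173 kN (tensile)

With the walls removed the bar would change length by δ_free = Σ αᵢΔT Lᵢ = 19.5×10⁻⁶×173×575 + 13.4×10⁻⁶×173×425 = 2.925 mm.
The walls prevent any net length change, so an axial force P (same in every segment) develops. Compatibility: P · Σ Lᵢ/(AᵢEᵢ) = δ_free.
The series flexibility is Σ Lᵢ/(AᵢEᵢ) = 575/(425×104×10³) + 425/(550×197×10³) = 1.693×10⁻⁵ mm/N.
So P = 2.925 / 1.693×10⁻⁵ = 172.8 kN, tensile.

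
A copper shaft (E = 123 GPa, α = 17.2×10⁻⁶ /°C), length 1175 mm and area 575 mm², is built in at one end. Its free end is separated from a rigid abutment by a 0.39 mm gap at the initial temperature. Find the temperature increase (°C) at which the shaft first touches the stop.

Contact occurs when the free expansion equals the gap: αΔT L = 0.39 mm.
ΔT = 0.39 / (17.2×10⁻⁶ × 1175) = 19.3 °C.

ΔT ≈ 19.3 °C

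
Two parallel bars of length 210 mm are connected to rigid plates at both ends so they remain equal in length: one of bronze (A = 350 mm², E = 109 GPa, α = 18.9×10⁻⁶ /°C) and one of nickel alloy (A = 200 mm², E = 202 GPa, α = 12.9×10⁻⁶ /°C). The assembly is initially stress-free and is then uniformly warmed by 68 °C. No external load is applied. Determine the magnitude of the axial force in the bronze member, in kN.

The bronze has the larger α, so on heating it would change length more than the nickel alloy if both were free. The rigid plates force a common final length, so the bronze is put into compression and the nickel alloy into tension, with equal and opposite forces P (no external load).
Compatibility of the two members (thermal + elastic change equal): (α₁ − α₂)ΔT = P·[1/(A₁E₁) + 1/(A₂E₂)].
|α₁ − α₂|·ΔT = 6×10⁻⁶ × 68 = 0.000408.
1/(A₁E₁) + 1/(A₂E₂) = 1/(350×109×10³) + 1/(200×202×10³) = 5.096×10⁻⁸ N⁻¹.
P = 0.000408 / 5.096×10⁻⁸ = 8006 N = 8.006 kN.

P ≈ 8.01 kN (compressive in the bronze)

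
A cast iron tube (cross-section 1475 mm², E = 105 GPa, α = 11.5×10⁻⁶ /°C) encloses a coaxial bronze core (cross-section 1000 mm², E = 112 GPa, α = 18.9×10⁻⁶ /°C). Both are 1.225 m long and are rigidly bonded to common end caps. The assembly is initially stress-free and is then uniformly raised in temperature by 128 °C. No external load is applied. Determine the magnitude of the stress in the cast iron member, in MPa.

The bronze has the larger α, so on heating it would change length more than the cast iron if both were free. The rigid plates force a common final length, so the bronze is put into compression and the cast iron into tension, with equal and opposite forces P (no external load).
Setting the final lengths equal and cancelling L: (α₁ − α₂)ΔT = P/(A₁E₁) + P/(A₂E₂).
|α₁ − α₂|·ΔT = 7.4×10⁻⁶ × 128 = 0.0009472.
1/(A₁E₁) + 1/(A₂E₂) = 1/(1475×105×10³) + 1/(1000×112×10³) = 1.539×10⁻⁸ N⁻¹.
P = 0.0009472 / 1.539×10⁻⁸ = 61560 N = 61.56 kN.
σ_{cast iron} = P/A₁ = 61560/1475 = 41.74 MPa, tensile.

σ ≈ 41.7 MPa (tensile)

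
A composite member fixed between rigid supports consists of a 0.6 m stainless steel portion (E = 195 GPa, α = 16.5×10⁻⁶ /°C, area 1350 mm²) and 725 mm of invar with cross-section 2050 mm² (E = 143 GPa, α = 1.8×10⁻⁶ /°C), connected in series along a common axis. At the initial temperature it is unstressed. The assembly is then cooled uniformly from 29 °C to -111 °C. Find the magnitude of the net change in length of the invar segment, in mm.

If the supports were absent, the total length change would be Σ αᵢΔT Lᵢ = 16.5×10⁻⁶×140×600 + 1.8×10⁻⁶×140×725 = 1.569 mm.
Since the ends are fixed, an axial force P builds up, equal in every segment, with P · Σ Lᵢ/(AᵢEᵢ) = δ_free.
Σ Lᵢ/(AᵢEᵢ) = 600/(1350×195×10³) + 725/(2050×143×10³) = 4.752×10⁻⁶ mm/N.
Hence P = δ_free / Σ(L/AE) = 1.569/4.752×10⁻⁶ = 330.1 kN (tensile).
For the invar segment, free thermal change = 1.8×10⁻⁶×140×725 = 0.1827 mm and elastic change from P = 330100×725/(2050×143×10³) = 0.8164 mm; these oppose, so the net change is 0.634 mm (segment lengthens).

|ΔL| ≈ 0.634 mm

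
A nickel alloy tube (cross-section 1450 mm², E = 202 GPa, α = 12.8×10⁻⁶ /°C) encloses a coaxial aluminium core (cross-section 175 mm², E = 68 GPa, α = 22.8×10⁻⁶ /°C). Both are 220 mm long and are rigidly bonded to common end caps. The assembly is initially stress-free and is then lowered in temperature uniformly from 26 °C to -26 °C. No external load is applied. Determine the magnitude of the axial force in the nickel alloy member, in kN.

P ≈ 5.95 kN (compressive in the nickel alloy)

The aluminium has the larger α, so on cooling it would change length more than the nickel alloy if both were free. The rigid plates force a common final length, so the aluminium is put into tension and the nickel alloy into compression, with equal and opposite forces P (no external load).
Equating the net (thermal + elastic) strains gives |α₁ − α₂|·ΔT = P·[1/(A₁E₁) + 1/(A₂E₂)].
|α₁ − α₂|·ΔT = 10×10⁻⁶ × 52 = 0.00052.
1/(A₁E₁) + 1/(A₂E₂) = 1/(1450×202×10³) + 1/(175×68×10³) = 8.745×10⁻⁸ N⁻¹.
P = 0.00052 / 8.745×10⁻⁸ = 5946 N = 5.946 kN.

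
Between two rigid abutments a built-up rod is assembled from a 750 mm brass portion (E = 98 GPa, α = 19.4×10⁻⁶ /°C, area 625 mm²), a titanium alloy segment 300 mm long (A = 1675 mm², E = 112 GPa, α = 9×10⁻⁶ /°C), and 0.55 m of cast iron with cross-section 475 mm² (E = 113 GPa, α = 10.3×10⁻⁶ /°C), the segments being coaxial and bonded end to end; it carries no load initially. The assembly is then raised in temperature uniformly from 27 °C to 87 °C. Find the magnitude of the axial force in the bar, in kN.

If the supports were absent, the total length change would be Σ αᵢΔT Lᵢ = 19.4×10⁻⁶×60×750 + 9×10⁻⁶×60×300 + 10.3×10⁻⁶×60×550 = 1.375 mm.
The walls prevent any net length change, so an axial force P (same in every segment) develops. Compatibility: P · Σ Lᵢ/(AᵢEᵢ) = δ_free.
Σ Lᵢ/(AᵢEᵢ) = 750/(625×98×10³) + 300/(1675×112×10³) + 550/(475×113×10³) = 2.409×10⁻⁵ mm/N.
So P = 1.375 / 2.409×10⁻⁵ = 57.07 kN, compressive.

P ≈ 57.1 kN (compressive)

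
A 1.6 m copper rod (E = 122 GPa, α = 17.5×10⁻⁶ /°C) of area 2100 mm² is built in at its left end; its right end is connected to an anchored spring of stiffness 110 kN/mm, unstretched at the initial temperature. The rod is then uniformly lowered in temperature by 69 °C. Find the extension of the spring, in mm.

δ ≈ 1.15 mm

The unrestrained thermal change is αΔT L = 17.5×10⁻⁶ × 69 × 1600 = 1.932 mm.
Let P be the tensile force in the spring. The rod extends elastically by PL/(AE) and the spring stretches by P/k; together these equal δ_free.
P [ L/(AE) + 1/k ] = δ_free → P [ 1600/(2100×122×10³) + 1/(110×10³) ] = 1.932.
P = 1.932 / 1.534×10⁻⁵ = 126000 N.
Spring extension = P/k = 126000/(110×10³) = 1.145 mm.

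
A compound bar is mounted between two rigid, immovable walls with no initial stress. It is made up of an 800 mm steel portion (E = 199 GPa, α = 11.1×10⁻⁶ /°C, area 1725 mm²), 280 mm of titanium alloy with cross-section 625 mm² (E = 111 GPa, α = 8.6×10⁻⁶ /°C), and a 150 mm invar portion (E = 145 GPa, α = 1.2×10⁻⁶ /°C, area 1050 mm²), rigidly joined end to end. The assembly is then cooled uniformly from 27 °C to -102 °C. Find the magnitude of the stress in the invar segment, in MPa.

If the supports were absent, the total length change would be Σ αᵢΔT Lᵢ = 11.1×10⁻⁶×129×800 + 8.6×10⁻⁶×129×280 + 1.2×10⁻⁶×129×150 = 1.479 mm.
Since the ends are fixed, an axial force P builds up, equal in every segment, with P · Σ Lᵢ/(AᵢEᵢ) = δ_free.
Σ Lᵢ/(AᵢEᵢ) = 800/(1725×199×10³) + 280/(625×111×10³) + 150/(1050×145×10³) = 7.352×10⁻⁶ mm/N.
Hence P = δ_free / Σ(L/AE) = 1.479/7.352×10⁻⁶ = 201.2 kN (tensile).
σ_{invar} = P / A = 201200 / 1050 = 191.6 MPa.

σ ≈ 192 MPa (tensile)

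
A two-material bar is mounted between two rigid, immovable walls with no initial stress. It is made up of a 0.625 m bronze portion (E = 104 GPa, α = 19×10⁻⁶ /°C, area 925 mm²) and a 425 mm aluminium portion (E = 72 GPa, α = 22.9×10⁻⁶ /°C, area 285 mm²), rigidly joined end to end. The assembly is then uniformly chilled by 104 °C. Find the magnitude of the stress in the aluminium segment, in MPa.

σ ≈ 290 MPa (tensile)

With the walls removed the bar would change length by δ_free = Σ αᵢΔT Lᵢ = 19×10⁻⁶×104×625 + 22.9×10⁻⁶×104×425 = 2.247 mm.
The walls prevent any net length change, so an axial force P (same in every segment) develops. Compatibility: P · Σ Lᵢ/(AᵢEᵢ) = δ_free.
The series flexibility is Σ Lᵢ/(AᵢEᵢ) = 625/(925×104×10³) + 425/(285×72×10³) = 2.721×10⁻⁵ mm/N.
P = 2.247 / 2.721×10⁻⁵ = 82590 N = 82.59 kN, tensile.
σ_{aluminium} = P / A = 82590 / 285 = 289.8 MPa.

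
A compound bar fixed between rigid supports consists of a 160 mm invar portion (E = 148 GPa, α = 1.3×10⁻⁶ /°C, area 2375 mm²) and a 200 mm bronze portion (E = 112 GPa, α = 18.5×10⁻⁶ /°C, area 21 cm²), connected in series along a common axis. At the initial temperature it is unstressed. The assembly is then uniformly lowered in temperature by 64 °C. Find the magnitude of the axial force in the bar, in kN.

P ≈ 192 kN (tensile)

If the supports were absent, the total length change would be Σ αᵢΔT Lᵢ = 1.3×10⁻⁶×64×160 + 18.5×10⁻⁶×64×200 = 0.2501 mm.
The walls prevent any net length change, so an axial force P (same in every segment) develops. Compatibility: P · Σ Lᵢ/(AᵢEᵢ) = δ_free.
The series flexibility is Σ Lᵢ/(AᵢEᵢ) = 160/(2375×148×10³) + 200/(2100×112×10³) = 1.306×10⁻⁶ mm/N.
So P = 0.2501 / 1.306×10⁻⁶ = 191.6 kN, tensile.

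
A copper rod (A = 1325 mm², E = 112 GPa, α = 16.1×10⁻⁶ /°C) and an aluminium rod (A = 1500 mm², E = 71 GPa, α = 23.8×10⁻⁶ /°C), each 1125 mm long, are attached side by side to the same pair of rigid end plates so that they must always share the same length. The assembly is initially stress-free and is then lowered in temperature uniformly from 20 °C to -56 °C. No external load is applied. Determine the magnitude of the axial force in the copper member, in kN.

P ≈ 36.3 kN (compressive in the copper)

Equilibrium of a rigid end plate with no external load gives equal and opposite internal forces ±P in the two members. Since α_{aluminium} > α_{copper}, cooling drives the aluminium into tension and the copper into compression.
Setting the final lengths equal and cancelling L: (α₁ − α₂)ΔT = P/(A₁E₁) + P/(A₂E₂).
|α₁ − α₂|·ΔT = 7.7×10⁻⁶ × 76 = 0.0005852.
1/(A₁E₁) + 1/(A₂E₂) = 1/(1325×112×10³) + 1/(1500×71×10³) = 1.613×10⁻⁸ N⁻¹.
P = 0.0005852 / 1.613×10⁻⁸ = 36280 N = 36.28 kN.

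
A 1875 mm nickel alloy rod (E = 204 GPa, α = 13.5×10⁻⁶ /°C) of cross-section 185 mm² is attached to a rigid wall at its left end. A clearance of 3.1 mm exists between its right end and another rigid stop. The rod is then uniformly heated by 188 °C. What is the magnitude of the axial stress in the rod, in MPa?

Unrestrained expansion: δ_free = αΔT L = 13.5×10⁻⁶ × 188 × 1875 = 4.759 mm.
The gap closes (δ_free > 3.1 mm) and the wall then resists a further 4.759 − 3.1 = 1.659 mm of expansion.
Compatibility: PL/(AE) = 1.659 mm, so σ = P/A = E × (1.659/1875) = 180.5 MPa.

σ ≈ 180 MPa (compressive)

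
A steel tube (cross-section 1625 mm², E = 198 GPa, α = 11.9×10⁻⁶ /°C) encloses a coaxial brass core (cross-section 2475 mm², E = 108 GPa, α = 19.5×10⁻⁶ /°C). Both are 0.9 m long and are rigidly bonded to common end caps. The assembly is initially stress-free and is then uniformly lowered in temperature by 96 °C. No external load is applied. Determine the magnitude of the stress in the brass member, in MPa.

σ ≈ 43 MPa (tensile)

Both members must finish at the same length. With the larger α, the brass tends to over-contract; the plates restrain it, putting the brass in tension and the steel in compression. With no external load the two internal forces are equal and opposite, magnitude P.
Equating the net (thermal + elastic) strains gives |α₁ − α₂|·ΔT = P·[1/(A₁E₁) + 1/(A₂E₂)].
|α₁ − α₂|·ΔT = 7.6×10⁻⁶ × 96 = 0.0007296.
1/(A₁E₁) + 1/(A₂E₂) = 1/(1625×198×10³) + 1/(2475×108×10³) = 6.849×10⁻⁹ N⁻¹.
P = 0.0007296 / 6.849×10⁻⁹ = 106500 N = 106.5 kN.
σ_{brass} = P/A₂ = 106500/2475 = 43.04 MPa, tensile.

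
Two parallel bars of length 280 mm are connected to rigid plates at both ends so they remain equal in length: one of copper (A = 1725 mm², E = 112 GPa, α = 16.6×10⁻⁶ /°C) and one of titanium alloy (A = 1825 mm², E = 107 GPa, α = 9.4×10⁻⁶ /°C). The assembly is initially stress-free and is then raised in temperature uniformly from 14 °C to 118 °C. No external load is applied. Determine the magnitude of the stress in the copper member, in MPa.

Both members must finish at the same length. With the larger α, the copper tends to over-expand; the plates restrain it, putting the copper in compression and the titanium alloy in tension. With no external load the two internal forces are equal and opposite, magnitude P.
Compatibility of the two members (thermal + elastic change equal): (α₁ − α₂)ΔT = P·[1/(A₁E₁) + 1/(A₂E₂)].
|α₁ − α₂|·ΔT = 7.2×10⁻⁶ × 104 = 0.0007488.
1/(A₁E₁) + 1/(A₂E₂) = 1/(1725×112×10³) + 1/(1825×107×10³) = 1.03×10⁻⁸ N⁻¹.
P = 0.0007488 / 1.03×10⁻⁸ = 72720 N = 72.72 kN.
σ_{copper} = P/A₁ = 72720/1725 = 42.16 MPa, compressive.

σ ≈ 42.2 MPa (compressive)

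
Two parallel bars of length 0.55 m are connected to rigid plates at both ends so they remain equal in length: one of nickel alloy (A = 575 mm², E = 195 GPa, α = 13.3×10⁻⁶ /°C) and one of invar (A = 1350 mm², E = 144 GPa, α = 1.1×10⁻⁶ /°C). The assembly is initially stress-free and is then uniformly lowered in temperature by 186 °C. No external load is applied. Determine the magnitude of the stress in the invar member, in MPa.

Equilibrium of a rigid end plate with no external load gives equal and opposite internal forces ±P in the two members. Since α_{nickel alloy} > α_{invar}, cooling drives the nickel alloy into tension and the invar into compression.
Equating the net (thermal + elastic) strains gives |α₁ − α₂|·ΔT = P·[1/(A₁E₁) + 1/(A₂E₂)].
|α₁ − α₂|·ΔT = 12.2×10⁻⁶ × 186 = 0.002269.
1/(A₁E₁) + 1/(A₂E₂) = 1/(575×195×10³) + 1/(1350×144×10³) = 1.406×10⁻⁸ N⁻¹.
So P = 0.002269 / 1.406×10⁻⁸ = 161.4 kN.
σ_{invar} = P/A₂ = 161400/1350 = 119.5 MPa, compressive.

σ ≈ 120 MPa (compressive)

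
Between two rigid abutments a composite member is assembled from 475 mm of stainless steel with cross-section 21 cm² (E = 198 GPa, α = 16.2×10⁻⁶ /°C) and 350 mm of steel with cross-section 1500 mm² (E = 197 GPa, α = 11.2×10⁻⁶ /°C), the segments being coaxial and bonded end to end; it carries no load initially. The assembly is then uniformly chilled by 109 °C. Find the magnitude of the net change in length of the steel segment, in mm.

|ΔL| ≈ 0.217 mm

Free thermal contraction of the whole bar: Σ αᵢΔT Lᵢ = 16.2×10⁻⁶×109×475 + 11.2×10⁻⁶×109×350 = 1.266 mm.
Since the ends are fixed, an axial force P builds up, equal in every segment, with P · Σ Lᵢ/(AᵢEᵢ) = δ_free.
The series flexibility is Σ Lᵢ/(AᵢEᵢ) = 475/(2100×198×10³) + 350/(1500×197×10³) = 2.327×10⁻⁶ mm/N.
Hence P = δ_free / Σ(L/AE) = 1.266/2.327×10⁻⁶ = 544.1 kN (tensile).
For the steel segment, free thermal change = 11.2×10⁻⁶×109×350 = 0.4273 mm and elastic change from P = 544100×350/(1500×197×10³) = 0.6445 mm; these oppose, so the net change is 0.217 mm (segment lengthens).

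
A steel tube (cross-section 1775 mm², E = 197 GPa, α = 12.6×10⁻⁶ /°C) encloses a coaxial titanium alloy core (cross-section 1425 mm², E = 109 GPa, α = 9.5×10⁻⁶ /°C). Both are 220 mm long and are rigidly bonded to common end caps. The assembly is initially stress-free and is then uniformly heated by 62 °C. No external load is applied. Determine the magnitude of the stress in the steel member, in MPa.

σ ≈ 11.6 MPa (compressive)

Equilibrium of a rigid end plate with no external load gives equal and opposite internal forces ±P in the two members. Since α_{steel} > α_{titanium alloy}, heating drives the steel into compression and the titanium alloy into tension.
Compatibility of the two members (thermal + elastic change equal): (α₁ − α₂)ΔT = P·[1/(A₁E₁) + 1/(A₂E₂)].
|α₁ − α₂|·ΔT = 3.1×10⁻⁶ × 62 = 0.0001922.
1/(A₁E₁) + 1/(A₂E₂) = 1/(1775×197×10³) + 1/(1425×109×10³) = 9.298×10⁻⁹ N⁻¹.
P = 0.0001922 / 9.298×10⁻⁹ = 20670 N = 20.67 kN.
σ_{steel} = P/A₁ = 20670/1775 = 11.65 MPa, compressive.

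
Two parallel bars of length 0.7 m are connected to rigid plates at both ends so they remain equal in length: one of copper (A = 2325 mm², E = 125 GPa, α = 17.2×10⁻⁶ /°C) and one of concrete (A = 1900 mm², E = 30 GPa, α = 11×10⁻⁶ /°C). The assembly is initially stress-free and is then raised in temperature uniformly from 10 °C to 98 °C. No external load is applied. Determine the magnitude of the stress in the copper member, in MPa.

σ ≈ 11.2 MPa (compressive)

The copper has the larger α, so on heating it would change length more than the concrete if both were free. The rigid plates force a common final length, so the copper is put into compression and the concrete into tension, with equal and opposite forces P (no external load).
Equating the net (thermal + elastic) strains gives |α₁ − α₂|·ΔT = P·[1/(A₁E₁) + 1/(A₂E₂)].
|α₁ − α₂|·ΔT = 6.2×10⁻⁶ × 88 = 0.0005456.
1/(A₁E₁) + 1/(A₂E₂) = 1/(2325×125×10³) + 1/(1900×30×10³) = 2.098×10⁻⁸ N⁻¹.
P = 0.0005456 / 2.098×10⁻⁸ = 26000 N = 26 kN.
σ_{copper} = P/A₁ = 26000/2325 = 11.18 MPa, compressive.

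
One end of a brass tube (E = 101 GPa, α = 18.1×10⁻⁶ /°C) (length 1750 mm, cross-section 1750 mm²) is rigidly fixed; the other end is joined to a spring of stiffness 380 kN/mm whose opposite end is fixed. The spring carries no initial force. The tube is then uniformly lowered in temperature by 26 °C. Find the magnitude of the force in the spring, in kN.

P ≈ 65.7 kN

The unrestrained thermal change is αΔT L = 18.1×10⁻⁶ × 26 × 1750 = 0.8236 mm.
Let P be the tensile force in the spring. The tube extends elastically by PL/(AE) and the spring stretches by P/k; together these equal δ_free.
P [ L/(AE) + 1/k ] = δ_free → P [ 1750/(1750×101×10³) + 1/(380×10³) ] = 0.8236.
P = 0.8236 / 1.253×10⁻⁵ = 65710 N.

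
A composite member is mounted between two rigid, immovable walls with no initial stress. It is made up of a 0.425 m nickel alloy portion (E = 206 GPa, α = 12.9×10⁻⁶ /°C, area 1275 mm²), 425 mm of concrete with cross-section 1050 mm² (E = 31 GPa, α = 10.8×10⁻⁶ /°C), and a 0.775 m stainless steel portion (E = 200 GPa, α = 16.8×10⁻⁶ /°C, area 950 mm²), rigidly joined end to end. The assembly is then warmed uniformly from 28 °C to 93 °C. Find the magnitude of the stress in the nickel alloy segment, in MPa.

σ ≈ 62.8 MPa (compressive)

With the walls removed the bar would change length by δ_free = Σ αᵢΔT Lᵢ = 12.9×10⁻⁶×65×425 + 10.8×10⁻⁶×65×425 + 16.8×10⁻⁶×65×775 = 1.501 mm.
The walls prevent any net length change, so an axial force P (same in every segment) develops. Compatibility: P · Σ Lᵢ/(AᵢEᵢ) = δ_free.
The series flexibility is Σ Lᵢ/(AᵢEᵢ) = 425/(1275×206×10³) + 425/(1050×31×10³) + 775/(950×200×10³) = 1.875×10⁻⁵ mm/N.
So P = 1.501 / 1.875×10⁻⁵ = 80.04 kN, compressive.
σ_{nickel alloy} = P / A = 80040 / 1275 = 62.77 MPa.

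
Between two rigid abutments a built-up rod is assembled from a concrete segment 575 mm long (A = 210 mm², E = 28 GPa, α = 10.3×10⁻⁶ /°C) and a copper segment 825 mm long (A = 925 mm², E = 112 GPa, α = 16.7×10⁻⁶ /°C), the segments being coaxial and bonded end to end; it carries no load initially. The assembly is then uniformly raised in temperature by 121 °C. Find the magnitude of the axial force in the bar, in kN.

P ≈ 22.5 kN (compressive)

Free thermal expansion of the whole bar: Σ αᵢΔT Lᵢ = 10.3×10⁻⁶×121×575 + 16.7×10⁻⁶×121×825 = 2.384 mm.
Since the ends are fixed, an axial force P builds up, equal in every segment, with P · Σ Lᵢ/(AᵢEᵢ) = δ_free.
The series flexibility is Σ Lᵢ/(AᵢEᵢ) = 575/(210×28×10³) + 825/(925×112×10³) = 0.0001058 mm/N.
P = 2.384 / 0.0001058 = 22540 N = 22.54 kN, compressive.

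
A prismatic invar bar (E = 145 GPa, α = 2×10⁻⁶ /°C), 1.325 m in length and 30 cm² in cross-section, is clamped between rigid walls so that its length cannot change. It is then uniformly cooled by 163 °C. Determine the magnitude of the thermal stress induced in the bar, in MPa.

σ ≈ 47.3 MPa (tensile)

The supports are rigid, so the total axial strain is zero. The restrained thermal strain is ε = αΔT = 2×10⁻⁶ × 163 = 326×10⁻⁶.
Hence σ = E·αΔT = 145×10³ × 326×10⁻⁶ = 47.27 MPa, tensile.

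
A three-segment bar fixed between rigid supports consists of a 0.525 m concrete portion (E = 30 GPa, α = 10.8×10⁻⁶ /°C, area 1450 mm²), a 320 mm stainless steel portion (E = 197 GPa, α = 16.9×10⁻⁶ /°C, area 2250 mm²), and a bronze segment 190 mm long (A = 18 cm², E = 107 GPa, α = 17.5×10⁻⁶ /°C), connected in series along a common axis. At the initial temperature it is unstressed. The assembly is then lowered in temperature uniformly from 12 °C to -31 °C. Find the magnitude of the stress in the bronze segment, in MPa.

σ ≈ 25 MPa (tensile)

With the walls removed the bar would change length by δ_free = Σ αᵢΔT Lᵢ = 10.8×10⁻⁶×43×525 + 16.9×10⁻⁶×43×320 + 17.5×10⁻⁶×43×190 = 0.6193 mm.
Since the ends are fixed, an axial force P builds up, equal in every segment, with P · Σ Lᵢ/(AᵢEᵢ) = δ_free.
The series flexibility is Σ Lᵢ/(AᵢEᵢ) = 525/(1450×30×10³) + 320/(2250×197×10³) + 190/(1800×107×10³) = 1.378×10⁻⁵ mm/N.
So P = 0.6193 / 1.378×10⁻⁵ = 44.95 kN, tensile.
σ_{bronze} = P / A = 44950 / 1800 = 24.97 MPa.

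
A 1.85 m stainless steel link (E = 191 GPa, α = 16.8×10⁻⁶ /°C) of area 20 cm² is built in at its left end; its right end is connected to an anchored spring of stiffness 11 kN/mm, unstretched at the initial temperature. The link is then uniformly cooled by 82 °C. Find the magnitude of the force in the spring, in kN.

P ≈ 26.6 kN

The unrestrained thermal change is αΔT L = 16.8×10⁻⁶ × 82 × 1850 = 2.549 mm.
Let P be the tensile force in the spring. The link extends elastically by PL/(AE) and the spring stretches by P/k; together these equal δ_free.
So P = δ_free / [L/(AE) + 1/k] = 2.549 / [ 1850/(2000×191×10³) + 1/(11×10³) ].
P = 2.549 / 9.575×10⁻⁵ = 26620 N.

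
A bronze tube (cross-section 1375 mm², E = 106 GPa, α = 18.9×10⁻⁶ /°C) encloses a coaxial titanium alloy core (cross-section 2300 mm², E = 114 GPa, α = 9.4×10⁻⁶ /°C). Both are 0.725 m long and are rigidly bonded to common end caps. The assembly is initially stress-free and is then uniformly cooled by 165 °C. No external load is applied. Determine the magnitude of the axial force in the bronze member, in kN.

The bronze has the larger α, so on cooling it would change length more than the titanium alloy if both were free. The rigid plates force a common final length, so the bronze is put into tension and the titanium alloy into compression, with equal and opposite forces P (no external load).
Compatibility of the two members (thermal + elastic change equal): (α₁ − α₂)ΔT = P·[1/(A₁E₁) + 1/(A₂E₂)].
|α₁ − α₂|·ΔT = 9.5×10⁻⁶ × 165 = 0.001567.
1/(A₁E₁) + 1/(A₂E₂) = 1/(1375×106×10³) + 1/(2300×114×10³) = 1.067×10⁻⁸ N⁻¹.
So P = 0.001567 / 1.067×10⁻⁸ = 146.8 kN.

P ≈ 147 kN (tensile in the bronze)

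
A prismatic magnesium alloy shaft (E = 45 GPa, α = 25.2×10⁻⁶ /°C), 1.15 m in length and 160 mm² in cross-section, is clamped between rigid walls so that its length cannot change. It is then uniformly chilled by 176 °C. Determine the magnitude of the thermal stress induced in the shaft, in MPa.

σ ≈ 200 MPa (tensile)

Because both ends are immovable the net strain is zero, and the suppressed thermal strain is αΔT = 25.2×10⁻⁶ × 176 = 4435.2×10⁻⁶.
Hence σ = E·αΔT = 45×10³ × 4435.2×10⁻⁶ = 199.6 MPa, tensile.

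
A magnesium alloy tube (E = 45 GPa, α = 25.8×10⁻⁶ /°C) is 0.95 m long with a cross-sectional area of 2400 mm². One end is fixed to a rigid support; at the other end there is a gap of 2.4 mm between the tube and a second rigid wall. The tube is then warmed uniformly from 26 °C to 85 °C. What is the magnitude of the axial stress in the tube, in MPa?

σ ≈ 0 MPa

Unrestrained expansion: δ_free = αΔT L = 25.8×10⁻⁶ × 59 × 950 = 1.446 mm.
Since δ_free = 1.45 mm is less than the 2.4 mm gap, the tube never touches the wall. No axial force develops.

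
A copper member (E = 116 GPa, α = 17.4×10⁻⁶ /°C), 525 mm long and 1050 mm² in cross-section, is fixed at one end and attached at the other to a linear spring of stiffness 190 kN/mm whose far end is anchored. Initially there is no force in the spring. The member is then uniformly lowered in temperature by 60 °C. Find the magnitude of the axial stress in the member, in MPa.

If the spring were absent the member would shorten by αΔT L = 17.4×10⁻⁶ × 60 × 525 = 0.5481 mm.
With a force P in the spring, the elastic change of the member is PL/(AE) and that of the spring is P/k; compatibility requires their sum to equal δ_free.
So P = δ_free / [L/(AE) + 1/k] = 0.5481 / [ 525/(1050×116×10³) + 1/(190×10³) ].
P = 0.5481 / 9.574×10⁻⁶ = 57250 N.
σ = P/A = 57250/1050 = 54.53 MPa.

σ ≈ 54.5 MPa (tensile)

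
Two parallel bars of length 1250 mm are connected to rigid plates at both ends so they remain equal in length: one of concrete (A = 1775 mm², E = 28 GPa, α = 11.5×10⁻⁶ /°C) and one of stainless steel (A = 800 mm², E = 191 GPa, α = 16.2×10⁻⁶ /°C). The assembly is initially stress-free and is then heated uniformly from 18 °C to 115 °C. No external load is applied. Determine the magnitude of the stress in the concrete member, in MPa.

σ ≈ 9.63 MPa (tensile)

The stainless steel has the larger α, so on heating it would change length more than the concrete if both were free. The rigid plates force a common final length, so the stainless steel is put into compression and the concrete into tension, with equal and opposite forces P (no external load).
Compatibility of the two members (thermal + elastic change equal): (α₁ − α₂)ΔT = P·[1/(A₁E₁) + 1/(A₂E₂)].
|α₁ − α₂|·ΔT = 4.7×10⁻⁶ × 97 = 0.0004559.
1/(A₁E₁) + 1/(A₂E₂) = 1/(1775×28×10³) + 1/(800×191×10³) = 2.667×10⁻⁸ N⁻¹.
So P = 0.0004559 / 2.667×10⁻⁸ = 17.1 kN.
σ_{concrete} = P/A₁ = 17100/1775 = 9.632 MPa, tensile.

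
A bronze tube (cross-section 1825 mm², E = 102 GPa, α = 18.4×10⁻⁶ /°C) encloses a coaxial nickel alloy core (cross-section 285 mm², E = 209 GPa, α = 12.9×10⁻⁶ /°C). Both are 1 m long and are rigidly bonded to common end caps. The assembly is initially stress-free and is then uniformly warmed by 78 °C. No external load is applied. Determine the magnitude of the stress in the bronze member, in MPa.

σ ≈ 10.6 MPa (compressive)

Both members must finish at the same length. With the larger α, the bronze tends to over-expand; the plates restrain it, putting the bronze in compression and the nickel alloy in tension. With no external load the two internal forces are equal and opposite, magnitude P.
Equating the net (thermal + elastic) strains gives |α₁ − α₂|·ΔT = P·[1/(A₁E₁) + 1/(A₂E₂)].
|α₁ − α₂|·ΔT = 5.5×10⁻⁶ × 78 = 0.000429.
1/(A₁E₁) + 1/(A₂E₂) = 1/(1825×102×10³) + 1/(285×209×10³) = 2.216×10⁻⁸ N⁻¹.
P = 0.000429 / 2.216×10⁻⁸ = 19360 N = 19.36 kN.
σ_{bronze} = P/A₁ = 19360/1825 = 10.61 MPa, compressive.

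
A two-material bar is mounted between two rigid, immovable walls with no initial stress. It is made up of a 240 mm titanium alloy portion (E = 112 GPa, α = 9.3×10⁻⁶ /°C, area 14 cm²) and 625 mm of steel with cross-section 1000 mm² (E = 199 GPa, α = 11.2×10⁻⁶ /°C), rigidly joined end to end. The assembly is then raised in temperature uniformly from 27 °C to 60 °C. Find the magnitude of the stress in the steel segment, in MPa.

σ ≈ 65.2 MPa (compressive)

With the walls removed the bar would change length by δ_free = Σ αᵢΔT Lᵢ = 9.3×10⁻⁶×33×240 + 11.2×10⁻⁶×33×625 = 0.3047 mm.
The rigid supports impose zero overall length change; the single axial force P common to all segments must satisfy P Σ Lᵢ/(AᵢEᵢ) = δ_free.
The series flexibility is Σ Lᵢ/(AᵢEᵢ) = 240/(1400×112×10³) + 625/(1000×199×10³) = 4.671×10⁻⁶ mm/N.
P = 0.3047 / 4.671×10⁻⁶ = 65220 N = 65.22 kN, compressive.
σ_{steel} = P / A = 65220 / 1000 = 65.22 MPa.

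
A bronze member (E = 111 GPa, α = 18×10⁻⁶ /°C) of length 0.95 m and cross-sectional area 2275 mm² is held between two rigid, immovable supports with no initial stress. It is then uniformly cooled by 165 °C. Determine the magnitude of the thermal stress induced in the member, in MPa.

σ ≈ 330 MPa (tensile)

The supports are rigid, so the total axial strain is zero. The restrained thermal strain is ε = αΔT = 18×10⁻⁶ × 165 = 2970×10⁻⁶.
σ = EαΔT = 111×10³ × 18×10⁻⁶ × 165 = 329.7 MPa (tensile; the member is trying to contract).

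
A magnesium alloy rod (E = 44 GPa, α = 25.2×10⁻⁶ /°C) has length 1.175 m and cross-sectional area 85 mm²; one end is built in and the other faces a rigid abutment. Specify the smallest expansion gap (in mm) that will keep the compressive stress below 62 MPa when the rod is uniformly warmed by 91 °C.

g ≈ 1.04 mm

With no wall the rod would lengthen by αΔT L = 25.2×10⁻⁶ × 91 × 1175 = 2.695 mm.
A stress of 62 MPa corresponds to the wall pushing the rod back by σL/E = 62×1175/(44×10³) = 1.656 mm.
The gap must absorb the remainder: g_min = 2.695 − 1.656 = 1.039 mm.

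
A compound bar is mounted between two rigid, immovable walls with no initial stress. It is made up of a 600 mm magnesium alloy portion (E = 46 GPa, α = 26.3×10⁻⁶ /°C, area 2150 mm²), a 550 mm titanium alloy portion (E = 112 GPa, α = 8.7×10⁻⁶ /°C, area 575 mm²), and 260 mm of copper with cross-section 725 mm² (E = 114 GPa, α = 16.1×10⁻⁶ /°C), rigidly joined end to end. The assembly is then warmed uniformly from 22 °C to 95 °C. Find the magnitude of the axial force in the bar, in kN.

P ≈ 102 kN (compressive)

If the supports were absent, the total length change would be Σ αᵢΔT Lᵢ = 26.3×10⁻⁶×73×600 + 8.7×10⁻⁶×73×550 + 16.1×10⁻⁶×73×260 = 1.807 mm.
The walls prevent any net length change, so an axial force P (same in every segment) develops. Compatibility: P · Σ Lᵢ/(AᵢEᵢ) = δ_free.
Σ Lᵢ/(AᵢEᵢ) = 600/(2150×46×10³) + 550/(575×112×10³) + 260/(725×114×10³) = 1.775×10⁻⁵ mm/N.
P = 1.807 / 1.775×10⁻⁵ = 101800 N = 101.8 kN, compressive.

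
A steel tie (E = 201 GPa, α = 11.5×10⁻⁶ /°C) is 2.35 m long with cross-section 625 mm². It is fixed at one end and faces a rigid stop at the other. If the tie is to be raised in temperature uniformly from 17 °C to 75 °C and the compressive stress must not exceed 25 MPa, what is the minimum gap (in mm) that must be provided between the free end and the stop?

Free expansion if unrestrained: δ_free = αΔT L = 11.5×10⁻⁶ × 58 × 2350 = 1.567 mm.
A stress of 25 MPa corresponds to the wall pushing the tie back by σL/E = 25×2350/(201×10³) = 0.2923 mm.
So the gap has to take up the difference, g_min = δ_free − σL/E = 1.567 − 0.2923 = 1.275 mm.

g ≈ 1.28 mm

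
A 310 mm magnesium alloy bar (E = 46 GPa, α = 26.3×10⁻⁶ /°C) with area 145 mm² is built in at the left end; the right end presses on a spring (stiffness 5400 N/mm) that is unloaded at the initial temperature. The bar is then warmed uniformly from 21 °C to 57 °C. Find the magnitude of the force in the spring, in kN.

If the spring were absent the bar would lengthen by αΔT L = 26.3×10⁻⁶ × 36 × 310 = 0.2935 mm.
With a force P in the spring, the elastic change of the bar is PL/(AE) and that of the spring is P/k; compatibility requires their sum to equal δ_free.
So P = δ_free / [L/(AE) + 1/k] = 0.2935 / [ 310/(145×46×10³) + 1/(5400) ].
P = 0.2935 / 0.0002317 = 1267 N.

P ≈ 1.27 kN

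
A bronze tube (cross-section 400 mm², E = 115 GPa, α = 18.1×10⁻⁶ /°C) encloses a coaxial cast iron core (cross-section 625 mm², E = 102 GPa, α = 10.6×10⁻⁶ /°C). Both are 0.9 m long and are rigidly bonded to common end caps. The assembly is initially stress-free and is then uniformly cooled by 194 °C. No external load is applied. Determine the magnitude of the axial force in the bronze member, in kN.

Both members must finish at the same length. With the larger α, the bronze tends to over-contract; the plates restrain it, putting the bronze in tension and the cast iron in compression. With no external load the two internal forces are equal and opposite, magnitude P.
Setting the final lengths equal and cancelling L: (α₁ − α₂)ΔT = P/(A₁E₁) + P/(A₂E₂).
|α₁ − α₂|·ΔT = 7.5×10⁻⁶ × 194 = 0.001455.
1/(A₁E₁) + 1/(A₂E₂) = 1/(400×115×10³) + 1/(625×102×10³) = 3.743×10⁻⁸ N⁻¹.
So P = 0.001455 / 3.743×10⁻⁸ = 38.88 kN.

P ≈ 38.9 kN (tensile in the bronze)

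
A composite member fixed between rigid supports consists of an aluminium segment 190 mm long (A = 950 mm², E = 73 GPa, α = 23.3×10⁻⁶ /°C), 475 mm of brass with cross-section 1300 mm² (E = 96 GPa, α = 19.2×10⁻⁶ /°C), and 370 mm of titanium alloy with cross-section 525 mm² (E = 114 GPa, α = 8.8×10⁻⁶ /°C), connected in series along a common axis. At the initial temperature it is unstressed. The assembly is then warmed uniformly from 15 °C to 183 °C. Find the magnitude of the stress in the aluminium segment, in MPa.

Free thermal expansion of the whole bar: Σ αᵢΔT Lᵢ = 23.3×10⁻⁶×168×190 + 19.2×10⁻⁶×168×475 + 8.8×10⁻⁶×168×370 = 2.823 mm.
The walls prevent any net length change, so an axial force P (same in every segment) develops. Compatibility: P · Σ Lᵢ/(AᵢEᵢ) = δ_free.
The series flexibility is Σ Lᵢ/(AᵢEᵢ) = 190/(950×73×10³) + 475/(1300×96×10³) + 370/(525×114×10³) = 1.273×10⁻⁵ mm/N.
So P = 2.823 / 1.273×10⁻⁵ = 221.8 kN, compressive.
σ_{aluminium} = P / A = 221800 / 950 = 233.5 MPa.

σ ≈ 233 MPa (compressive)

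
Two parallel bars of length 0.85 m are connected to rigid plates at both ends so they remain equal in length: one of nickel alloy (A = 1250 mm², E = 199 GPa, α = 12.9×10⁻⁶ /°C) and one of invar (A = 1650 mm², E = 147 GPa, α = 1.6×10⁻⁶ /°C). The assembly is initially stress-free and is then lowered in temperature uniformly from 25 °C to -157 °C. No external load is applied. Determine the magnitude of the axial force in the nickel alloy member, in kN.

P ≈ 253 kN (tensile in the nickel alloy)

Both members must finish at the same length. With the larger α, the nickel alloy tends to over-contract; the plates restrain it, putting the nickel alloy in tension and the invar in compression. With no external load the two internal forces are equal and opposite, magnitude P.
Compatibility of the two members (thermal + elastic change equal): (α₁ − α₂)ΔT = P·[1/(A₁E₁) + 1/(A₂E₂)].
|α₁ − α₂|·ΔT = 11.3×10⁻⁶ × 182 = 0.002057.
1/(A₁E₁) + 1/(A₂E₂) = 1/(1250×199×10³) + 1/(1650×147×10³) = 8.143×10⁻⁹ N⁻¹.
So P = 0.002057 / 8.143×10⁻⁹ = 252.6 kN.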